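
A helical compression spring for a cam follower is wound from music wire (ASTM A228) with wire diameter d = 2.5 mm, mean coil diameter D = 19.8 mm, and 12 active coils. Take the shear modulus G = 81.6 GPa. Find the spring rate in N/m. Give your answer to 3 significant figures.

4280 N/m

k = Gd⁴/(8D³N_a) = (81.6×10³ × 2.5⁴) / (8 × 19.8³ × 12)
  = 3.1875e+06 / 745190 = 4.2774 N/mm = 4277.4 N/m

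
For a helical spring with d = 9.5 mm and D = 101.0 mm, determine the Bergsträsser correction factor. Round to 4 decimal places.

1.1265

C = D/d = 101.0/9.5 = 10.6316
K_B = (4C+2)/(4C−3) = 44.526/39.526 = 1.1265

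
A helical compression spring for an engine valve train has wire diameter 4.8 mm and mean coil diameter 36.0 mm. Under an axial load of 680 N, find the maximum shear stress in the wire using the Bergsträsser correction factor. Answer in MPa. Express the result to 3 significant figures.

Spring index C = D/d = 36.0/4.8 = 7.5000
K_B = (4C+2)/(4C−3) = 32.000/27.000 = 1.1852
τ₀ = 8FD/(πd³) = 8·680·36.0/(π·4.8³) = 195840/347.44 = 563.67 MPa
τ_max = K·τ₀ = 1.1852 × 563.67 = 668.06 MPa

668 MPa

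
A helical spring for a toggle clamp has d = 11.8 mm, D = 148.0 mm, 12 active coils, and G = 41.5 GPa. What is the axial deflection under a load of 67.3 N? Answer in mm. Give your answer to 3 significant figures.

26.0 mm

k = Gd⁴/(8D³N_a) = (41.5×10³)(11.8⁴)/(8·148.0³·12) = 2.5854 N/mm
δ = F/k = 67.3 / 2.5854 = 26.031 mm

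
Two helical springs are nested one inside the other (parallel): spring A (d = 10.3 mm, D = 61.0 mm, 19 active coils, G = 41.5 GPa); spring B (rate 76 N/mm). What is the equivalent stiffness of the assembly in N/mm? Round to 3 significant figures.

k_A = Gd⁴/(8D³N_a) = (41.5×10³)(10.3⁴)/(8·61.0³·19) = 13.538 N/mm
Parallel: k_eq = 13.538 + 76 = 89.538 N/mm

89.5 N/mm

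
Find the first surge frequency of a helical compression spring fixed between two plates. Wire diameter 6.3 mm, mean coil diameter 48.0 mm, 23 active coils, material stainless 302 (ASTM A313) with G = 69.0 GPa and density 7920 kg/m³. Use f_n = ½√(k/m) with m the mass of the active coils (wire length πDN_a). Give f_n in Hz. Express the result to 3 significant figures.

39.5 Hz

k = Gd⁴/(8D³N_a) = (69.0×10³)(6.3⁴)/(8·48.0³·23) = 5.3416 N/mm = 5341.6 N/m
Wire length L = πDN_a = π·48.0·23 = 3468.3 mm
m = ρ·(πd²/4)·L = 7920 × 31.172×10⁻⁶ m² × 3.4683 m = 0.85628 kg
f_n = ½√(k/m) = 0.5·√(5341.6/0.85628) = 0.5·√(6238.1) = 39.491 Hz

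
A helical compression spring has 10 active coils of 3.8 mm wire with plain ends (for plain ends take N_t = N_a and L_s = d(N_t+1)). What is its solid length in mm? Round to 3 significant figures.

plain ends: N_t = N_a = 10
L_s = d·(N_t+1) = 3.8 × 11 = 41.8 mm

41.8 mm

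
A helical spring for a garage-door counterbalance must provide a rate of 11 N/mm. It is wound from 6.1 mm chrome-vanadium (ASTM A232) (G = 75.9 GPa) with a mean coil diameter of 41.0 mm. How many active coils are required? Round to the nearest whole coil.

N_a = Gd⁴/(8D³k) = (75.9×10³ × 6.1⁴)/(8 × 41.0³ × 11)
    = 1.0509e+08 / 6.06505e+06 = 17.33 → 17 coils

17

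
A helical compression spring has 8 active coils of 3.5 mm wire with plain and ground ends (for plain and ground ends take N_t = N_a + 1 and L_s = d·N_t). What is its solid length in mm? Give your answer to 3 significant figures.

plain and ground ends: N_t = N_a + 1 = 8 + 1 = 9
L_s = d·N_t = 3.5 × 9 = 31.5 mm

31.5 mm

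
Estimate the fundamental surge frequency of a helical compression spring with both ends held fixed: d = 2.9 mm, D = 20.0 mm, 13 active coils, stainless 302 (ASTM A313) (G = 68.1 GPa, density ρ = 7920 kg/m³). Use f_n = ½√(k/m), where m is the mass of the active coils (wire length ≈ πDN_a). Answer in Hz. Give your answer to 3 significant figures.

k = Gd⁴/(8D³N_a) = (68.1×10³)(2.9⁴)/(8·20.0³·13) = 5.7892 N/mm = 5789.2 N/m
Wire length L = πDN_a = π·20.0·13 = 816.81 mm
m = ρ·(πd²/4)·L = 7920 × 6.6052×10⁻⁶ m² × 0.81681 m = 0.04273 kg
f_n = ½√(k/m) = 0.5·√(5789.2/0.04273) = 0.5·√(1.3548e+05) = 184.04 Hz

184 Hz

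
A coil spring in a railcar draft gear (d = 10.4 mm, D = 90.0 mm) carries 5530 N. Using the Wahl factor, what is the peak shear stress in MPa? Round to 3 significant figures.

Spring index C = D/d = 90.0/10.4 = 8.6538
K_W = (4C−1)/(4C−4) + 0.615/C = 33.615/30.615 + 0.0711 = 1.1691
τ₀ = 8FD/(πd³) = 8·5530·90.0/(π·10.4³) = 3.9816e+06/3533.9 = 1126.7 MPa
τ_max = K·τ₀ = 1.1691 × 1126.7 = 1317.2 MPa

1320 MPa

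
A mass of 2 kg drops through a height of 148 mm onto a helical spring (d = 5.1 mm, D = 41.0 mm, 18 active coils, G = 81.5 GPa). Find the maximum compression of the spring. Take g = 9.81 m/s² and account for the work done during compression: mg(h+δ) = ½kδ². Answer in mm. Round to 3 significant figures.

36.1 mm

k = Gd⁴/(8D³N_a) = (81.5×10³)(5.1⁴)/(8·41.0³·18) = 5.5555 N/mm
W = mg = 2 × 9.81 = 19.62 N
½kδ² − Wδ − Wh = 0 → δ = (W + √(W² + 2kWh))/k
δ = (19.62 + √(384.94 + 32263.8))/5.5555 = (19.62 + 180.69)/5.5555 = 36.056 mm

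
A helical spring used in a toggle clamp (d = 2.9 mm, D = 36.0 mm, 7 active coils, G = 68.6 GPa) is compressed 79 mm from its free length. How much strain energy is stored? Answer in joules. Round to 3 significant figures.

5.79 J

k = Gd⁴/(8D³N_a) = (68.6×10³)(2.9⁴)/(8·36.0³·7) = 1.857 N/mm
U = ½kδ² = 0.5 × 1.857 × 79² = 5794.9 N·mm = 5.7949 J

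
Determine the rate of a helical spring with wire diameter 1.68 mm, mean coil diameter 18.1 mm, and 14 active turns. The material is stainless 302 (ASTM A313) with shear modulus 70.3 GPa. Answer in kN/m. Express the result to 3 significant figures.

k = Gd⁴/(8D³N_a) = (70.3×10³ × 1.68⁴) / (8 × 18.1³ × 14)
  = 560006 / 664131 = 0.84322 N/mm

0.843 kN/m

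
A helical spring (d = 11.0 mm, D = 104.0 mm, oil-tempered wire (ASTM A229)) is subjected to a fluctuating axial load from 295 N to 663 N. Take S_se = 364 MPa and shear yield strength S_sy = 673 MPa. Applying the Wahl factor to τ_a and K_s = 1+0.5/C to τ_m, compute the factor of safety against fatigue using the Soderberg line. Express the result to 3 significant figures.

C = D/d = 104.0/11.0 = 9.4545; K_W = (4C−1)/(4C−4)+0.615/C = 1.1538; K_s = 1+0.5/C = 1.0529
F_a = (F_max−F_min)/2 = 184 N; F_m = (F_max+F_min)/2 = 479 N
τ_a = K_W·8F_aD/(πd³) = 1.1538 × 36.611 = 42.24 MPa
τ_m = K_s·8F_mD/(πd³) = 1.0529 × 95.308 = 100.35 MPa
Soderberg: 1/n_f = τ_a/S_se + τ_m/S_sy = 42.24/364 + 100.35/673 = 0.11605 + 0.14911 = 0.26515
n_f = 1/0.26515 = 3.771

3.77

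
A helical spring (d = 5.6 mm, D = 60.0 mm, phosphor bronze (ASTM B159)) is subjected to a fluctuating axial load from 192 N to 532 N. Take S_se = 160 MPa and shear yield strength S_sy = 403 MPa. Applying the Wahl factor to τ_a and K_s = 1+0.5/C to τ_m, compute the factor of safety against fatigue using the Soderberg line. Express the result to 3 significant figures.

C = D/d = 60.0/5.6 = 10.7143; K_W = (4C−1)/(4C−4)+0.615/C = 1.1346; K_s = 1+0.5/C = 1.0467
F_a = (F_max−F_min)/2 = 170 N; F_m = (F_max+F_min)/2 = 362 N
τ_a = K_W·8F_aD/(πd³) = 1.1346 × 147.9 = 167.81 MPa
τ_m = K_s·8F_mD/(πd³) = 1.0467 × 314.95 = 329.64 MPa
Soderberg: 1/n_f = τ_a/S_se + τ_m/S_sy = 167.81/160 + 329.64/403 = 1.04882 + 0.81797 = 1.8668
n_f = 1/1.8668 = 0.5357

0.536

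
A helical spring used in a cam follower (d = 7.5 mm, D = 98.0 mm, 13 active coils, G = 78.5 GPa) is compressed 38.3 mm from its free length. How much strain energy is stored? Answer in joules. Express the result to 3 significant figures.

k = Gd⁴/(8D³N_a) = (78.5×10³)(7.5⁴)/(8·98.0³·13) = 2.5375 N/mm
U = ½kδ² = 0.5 × 2.5375 × 38.3² = 1861.1 N·mm = 1.8611 J

1.86 J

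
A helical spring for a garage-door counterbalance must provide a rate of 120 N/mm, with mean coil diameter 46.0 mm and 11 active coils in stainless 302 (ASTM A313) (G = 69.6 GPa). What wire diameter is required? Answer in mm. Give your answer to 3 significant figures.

d = (8D³N_a·k / G)^(1/4) = (8·46.0³·11·120 / (69.6×10³))^0.25
  = (14768)^0.25 = 11.0238 mm

11.0 mm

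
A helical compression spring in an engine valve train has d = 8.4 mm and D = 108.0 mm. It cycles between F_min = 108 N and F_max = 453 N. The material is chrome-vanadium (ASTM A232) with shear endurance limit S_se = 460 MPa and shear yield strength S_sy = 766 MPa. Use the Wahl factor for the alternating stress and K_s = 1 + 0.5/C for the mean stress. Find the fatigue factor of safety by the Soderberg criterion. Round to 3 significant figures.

C = D/d = 108.0/8.4 = 12.8571; K_W = (4C−1)/(4C−4)+0.615/C = 1.1111; K_s = 1+0.5/C = 1.0389
F_a = (F_max−F_min)/2 = 172.5 N; F_m = (F_max+F_min)/2 = 280.5 N
τ_a = K_W·8F_aD/(πd³) = 1.1111 × 80.041 = 88.933 MPa
τ_m = K_s·8F_mD/(πd³) = 1.0389 × 130.15 = 135.22 MPa
Soderberg: 1/n_f = τ_a/S_se + τ_m/S_sy = 88.933/460 + 135.22/766 = 0.19333 + 0.17652 = 0.36985
n_f = 1/0.36985 = 2.704

2.70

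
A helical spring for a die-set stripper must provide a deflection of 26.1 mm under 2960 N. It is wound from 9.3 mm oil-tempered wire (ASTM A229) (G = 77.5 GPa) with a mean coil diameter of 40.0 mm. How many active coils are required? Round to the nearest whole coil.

Required rate k = F/δ = 2960/26.1 = 113.41 N/mm
N_a = Gd⁴/(8D³k) = (77.5×10³ × 9.3⁴)/(8 × 40.0³ × 113.41)
    = 5.7974e+08 / 5.80659e+07 = 9.984 → 10 coils

10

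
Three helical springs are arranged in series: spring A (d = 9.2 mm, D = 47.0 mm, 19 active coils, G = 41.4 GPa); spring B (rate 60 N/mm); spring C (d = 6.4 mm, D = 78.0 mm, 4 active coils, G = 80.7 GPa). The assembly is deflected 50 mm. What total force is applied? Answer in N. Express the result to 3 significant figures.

k_A = Gd⁴/(8D³N_a) = (41.4×10³)(9.2⁴)/(8·47.0³·19) = 18.794 N/mm
k_C = Gd⁴/(8D³N_a) = (80.7×10³)(6.4⁴)/(8·78.0³·4) = 8.9158 N/mm
Series: 1/k_eq = 1/18.794 + 1/60 + 1/8.9158 = 0.18204; k_eq = 5.4934 N/mm
F = k_eq·δ = 5.4934·50 = 274.67 N

275 N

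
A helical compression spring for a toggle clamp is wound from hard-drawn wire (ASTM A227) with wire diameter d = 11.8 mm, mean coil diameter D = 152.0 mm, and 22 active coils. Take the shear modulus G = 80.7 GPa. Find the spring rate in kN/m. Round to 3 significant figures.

k = Gd⁴/(8D³N_a) = (80.7×10³ × 11.8⁴) / (8 × 152.0³ × 22)
  = 1.56459e+09 / 6.18078e+08 = 2.5314 N/mm

2.53 kN/m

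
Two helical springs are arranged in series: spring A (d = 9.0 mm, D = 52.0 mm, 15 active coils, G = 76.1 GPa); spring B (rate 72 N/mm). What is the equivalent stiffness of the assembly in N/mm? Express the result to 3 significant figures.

21.0 N/mm

k_A = Gd⁴/(8D³N_a) = (76.1×10³)(9.0⁴)/(8·52.0³·15) = 29.591 N/mm
Series: 1/k_eq = 1/29.591 + 1/72 = 0.047683; k_eq = 20.972 N/mm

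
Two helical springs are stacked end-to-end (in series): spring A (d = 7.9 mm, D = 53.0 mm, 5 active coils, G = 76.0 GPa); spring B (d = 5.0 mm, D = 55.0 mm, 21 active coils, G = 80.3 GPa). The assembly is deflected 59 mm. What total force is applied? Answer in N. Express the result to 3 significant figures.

k_A = Gd⁴/(8D³N_a) = (76.0×10³)(7.9⁴)/(8·53.0³·5) = 49.709 N/mm
k_B = Gd⁴/(8D³N_a) = (80.3×10³)(5.0⁴)/(8·55.0³·21) = 1.7956 N/mm
Series: 1/k_eq = 1/49.709 + 1/1.7956 = 0.57705; k_eq = 1.733 N/mm
F = k_eq·δ = 1.733·59 = 102.24 N

102 N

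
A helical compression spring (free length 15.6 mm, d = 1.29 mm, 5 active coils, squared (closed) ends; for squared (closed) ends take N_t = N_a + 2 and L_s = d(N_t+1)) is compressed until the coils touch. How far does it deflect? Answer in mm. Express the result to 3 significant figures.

5.28 mm

N_t = 7; L_s = 1.29·8 = 10.32 mm
δ_solid = L₀ − L_s = 15.6 − 10.32 = 5.28 mm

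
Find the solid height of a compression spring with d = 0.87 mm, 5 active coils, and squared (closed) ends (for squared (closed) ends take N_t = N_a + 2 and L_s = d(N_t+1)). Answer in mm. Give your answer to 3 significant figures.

6.96 mm

squared (closed) ends: N_t = N_a + 2 = 5 + 2 = 7
L_s = d·(N_t+1) = 0.87 × 8 = 6.96 mm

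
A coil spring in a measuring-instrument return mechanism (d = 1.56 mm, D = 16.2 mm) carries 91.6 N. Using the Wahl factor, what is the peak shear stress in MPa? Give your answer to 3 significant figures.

Spring index C = D/d = 16.2/1.56 = 10.3846
K_W = (4C−1)/(4C−4) + 0.615/C = 40.538/37.538 + 0.0592 = 1.1391
τ₀ = 8FD/(πd³) = 8·91.6·16.2/(π·1.56³) = 11871.4/11.927 = 995.35 MPa
τ_max = K·τ₀ = 1.1391 × 995.35 = 1133.8 MPa

1130 MPa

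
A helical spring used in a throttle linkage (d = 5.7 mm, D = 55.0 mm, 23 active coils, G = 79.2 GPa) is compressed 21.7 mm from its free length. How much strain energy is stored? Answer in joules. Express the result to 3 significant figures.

k = Gd⁴/(8D³N_a) = (79.2×10³)(5.7⁴)/(8·55.0³·23) = 2.731 N/mm
U = ½kδ² = 0.5 × 2.731 × 21.7² = 643 N·mm = 0.643 J

0.643 J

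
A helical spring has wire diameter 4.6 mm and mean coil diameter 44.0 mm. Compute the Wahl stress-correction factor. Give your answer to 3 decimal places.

C = D/d = 44.0/4.6 = 9.5652
K_W = (4C−1)/(4C−4) + 0.615/C = 37.261/34.261 + 0.0643 = 1.1519

1.152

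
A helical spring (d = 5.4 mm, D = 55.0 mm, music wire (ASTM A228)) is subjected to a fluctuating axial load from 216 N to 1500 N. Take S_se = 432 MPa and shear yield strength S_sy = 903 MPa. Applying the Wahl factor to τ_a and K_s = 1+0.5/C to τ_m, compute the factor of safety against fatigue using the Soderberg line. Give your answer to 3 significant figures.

0.417

C = D/d = 55.0/5.4 = 10.1852; K_W = (4C−1)/(4C−4)+0.615/C = 1.1420; K_s = 1+0.5/C = 1.0491
F_a = (F_max−F_min)/2 = 642 N; F_m = (F_max+F_min)/2 = 858 N
τ_a = K_W·8F_aD/(πd³) = 1.1420 × 571.03 = 652.13 MPa
τ_m = K_s·8F_mD/(πd³) = 1.0491 × 763.15 = 800.61 MPa
Soderberg: 1/n_f = τ_a/S_se + τ_m/S_sy = 652.13/432 + 800.61/903 = 1.50957 + 0.88661 = 2.3962
n_f = 1/2.3962 = 0.4173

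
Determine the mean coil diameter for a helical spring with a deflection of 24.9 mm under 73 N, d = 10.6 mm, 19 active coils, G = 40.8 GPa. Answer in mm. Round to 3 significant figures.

Required rate k = F/δ = 73/24.9 = 2.9317 N/mm
D = (Gd⁴/(8N_a·k))^(1/3) = (40.8×10³·10.6⁴/(8·19·2.9317))^(1/3)
  = (1.15589e+06)^(1/3) = 104.9475 mm

105 mm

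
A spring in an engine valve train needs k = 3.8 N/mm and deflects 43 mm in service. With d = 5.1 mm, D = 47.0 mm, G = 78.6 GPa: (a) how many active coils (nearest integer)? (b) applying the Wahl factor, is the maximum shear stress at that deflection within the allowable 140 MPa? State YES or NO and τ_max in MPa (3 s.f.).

(a) 17 coils; (b) NO, τ_max = 169 MPa

N_a = Gd⁴/(8D³k) = (78.6×10³)(5.1⁴)/(8·47.0³·3.8) = 16.85 → N_a = 17
Actual rate k = Gd⁴/(8D³·17) = 3.7659 N/mm
Working load F = kδ = 3.7659·43 = 161.93 N
C = 47.0/5.1 = 9.2157; K_W = (4C−1)/(4C−4)+0.615/C = 1.1580
τ_max = K_W·8FD/(πd³) = 1.1580·146.11 = 169.19 MPa
τ_max > 140 MPa → exceeds allowable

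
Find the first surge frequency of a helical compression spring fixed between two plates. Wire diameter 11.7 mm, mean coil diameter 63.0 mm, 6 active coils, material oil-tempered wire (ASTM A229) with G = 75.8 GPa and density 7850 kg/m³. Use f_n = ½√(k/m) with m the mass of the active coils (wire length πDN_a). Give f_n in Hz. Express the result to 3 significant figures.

k = Gd⁴/(8D³N_a) = (75.8×10³)(11.7⁴)/(8·63.0³·6) = 118.34 N/mm = 1.1834e+05 N/m
Wire length L = πDN_a = π·63.0·6 = 1187.5 mm
m = ρ·(πd²/4)·L = 7850 × 107.51×10⁻⁶ m² × 1.1875 m = 1.0022 kg
f_n = ½√(k/m) = 0.5·√(1.1834e+05/1.0022) = 0.5·√(1.1808e+05) = 171.81 Hz

172 Hz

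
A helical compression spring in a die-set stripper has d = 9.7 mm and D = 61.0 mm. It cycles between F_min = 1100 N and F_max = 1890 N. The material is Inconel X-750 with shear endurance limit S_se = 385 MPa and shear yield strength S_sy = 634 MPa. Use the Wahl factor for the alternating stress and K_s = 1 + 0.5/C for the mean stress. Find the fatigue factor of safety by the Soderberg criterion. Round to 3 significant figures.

C = D/d = 61.0/9.7 = 6.2887; K_W = (4C−1)/(4C−4)+0.615/C = 1.2396; K_s = 1+0.5/C = 1.0795
F_a = (F_max−F_min)/2 = 395 N; F_m = (F_max+F_min)/2 = 1495 N
τ_a = K_W·8F_aD/(πd³) = 1.2396 × 67.228 = 83.337 MPa
τ_m = K_s·8F_mD/(πd³) = 1.0795 × 254.45 = 274.68 MPa
Soderberg: 1/n_f = τ_a/S_se + τ_m/S_sy = 83.337/385 + 274.68/634 = 0.21646 + 0.43324 = 0.6497
n_f = 1/0.6497 = 1.539

1.54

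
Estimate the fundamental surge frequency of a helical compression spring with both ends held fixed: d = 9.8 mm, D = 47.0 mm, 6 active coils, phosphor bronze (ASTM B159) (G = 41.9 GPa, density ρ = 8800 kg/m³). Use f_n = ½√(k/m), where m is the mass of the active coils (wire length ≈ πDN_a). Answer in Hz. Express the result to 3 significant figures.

k = Gd⁴/(8D³N_a) = (41.9×10³)(9.8⁴)/(8·47.0³·6) = 77.55 N/mm = 77550 N/m
Wire length L = πDN_a = π·47.0·6 = 885.93 mm
m = ρ·(πd²/4)·L = 8800 × 75.43×10⁻⁶ m² × 0.88593 m = 0.58806 kg
f_n = ½√(k/m) = 0.5·√(77550/0.58806) = 0.5·√(1.3187e+05) = 181.57 Hz

182 Hz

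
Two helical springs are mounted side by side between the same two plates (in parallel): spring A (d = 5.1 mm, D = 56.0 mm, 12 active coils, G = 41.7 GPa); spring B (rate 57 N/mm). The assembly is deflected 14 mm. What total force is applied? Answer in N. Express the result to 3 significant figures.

k_A = Gd⁴/(8D³N_a) = (41.7×10³)(5.1⁴)/(8·56.0³·12) = 1.6733 N/mm
Parallel: k_eq = 1.6733 + 57 = 58.673 N/mm
F = k_eq·δ = 58.673·14 = 821.43 N

821 N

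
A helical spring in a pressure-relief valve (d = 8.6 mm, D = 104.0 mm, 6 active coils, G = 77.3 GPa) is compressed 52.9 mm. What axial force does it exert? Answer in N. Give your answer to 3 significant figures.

414 N

k = Gd⁴/(8D³N_a) = (77.3×10³)(8.6⁴)/(8·104.0³·6) = 7.8313 N/mm
F = k·δ = 7.8313 × 52.9 = 414.27 N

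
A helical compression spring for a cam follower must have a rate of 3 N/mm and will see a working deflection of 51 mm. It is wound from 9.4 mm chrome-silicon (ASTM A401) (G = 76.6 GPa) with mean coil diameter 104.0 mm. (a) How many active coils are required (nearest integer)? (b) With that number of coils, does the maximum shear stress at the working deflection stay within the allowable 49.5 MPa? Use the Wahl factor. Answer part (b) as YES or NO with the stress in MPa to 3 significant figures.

N_a = Gd⁴/(8D³k) = (76.6×10³)(9.4⁴)/(8·104.0³·3) = 22.15 → N_a = 22
Actual rate k = Gd⁴/(8D³·22) = 3.0208 N/mm
Working load F = kδ = 3.0208·51 = 154.06 N
C = 104.0/9.4 = 11.0638; K_W = (4C−1)/(4C−4)+0.615/C = 1.1301
τ_max = K_W·8FD/(πd³) = 1.1301·49.123 = 55.515 MPa
τ_max > 49.5 MPa → exceeds allowable

(a) 22 coils; (b) NO, τ_max = 55.5 MPa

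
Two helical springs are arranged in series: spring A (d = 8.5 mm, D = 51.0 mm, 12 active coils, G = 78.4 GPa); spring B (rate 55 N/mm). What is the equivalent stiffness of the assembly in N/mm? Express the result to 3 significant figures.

20.3 N/mm

k_A = Gd⁴/(8D³N_a) = (78.4×10³)(8.5⁴)/(8·51.0³·12) = 32.137 N/mm
Series: 1/k_eq = 1/32.137 + 1/55 = 0.049298; k_eq = 20.285 N/mm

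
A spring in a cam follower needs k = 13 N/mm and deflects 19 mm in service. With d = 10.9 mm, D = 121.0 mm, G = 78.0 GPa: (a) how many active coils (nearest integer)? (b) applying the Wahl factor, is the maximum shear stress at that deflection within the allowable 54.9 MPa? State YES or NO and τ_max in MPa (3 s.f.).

N_a = Gd⁴/(8D³k) = (78.0×10³)(10.9⁴)/(8·121.0³·13) = 5.976 → N_a = 6
Actual rate k = Gd⁴/(8D³·6) = 12.948 N/mm
Working load F = kδ = 12.948·19 = 246.01 N
C = 121.0/10.9 = 11.1009; K_W = (4C−1)/(4C−4)+0.615/C = 1.1297
τ_max = K_W·8FD/(πd³) = 1.1297·58.533 = 66.122 MPa
τ_max > 54.9 MPa → exceeds allowable

(a) 6 coils; (b) NO, τ_max = 66.1 MPa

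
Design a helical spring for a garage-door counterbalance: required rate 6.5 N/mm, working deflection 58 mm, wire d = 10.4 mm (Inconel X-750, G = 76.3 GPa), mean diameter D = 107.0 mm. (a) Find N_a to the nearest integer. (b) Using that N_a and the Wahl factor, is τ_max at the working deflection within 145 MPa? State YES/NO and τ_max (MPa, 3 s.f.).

(a) 14 coils; (b) YES, τ_max = 104 MPa

N_a = Gd⁴/(8D³k) = (76.3×10³)(10.4⁴)/(8·107.0³·6.5) = 14.01 → N_a = 14
Actual rate k = Gd⁴/(8D³·14) = 6.5056 N/mm
Working load F = kδ = 6.5056·58 = 377.33 N
C = 107.0/10.4 = 10.2885; K_W = (4C−1)/(4C−4)+0.615/C = 1.1405
τ_max = K_W·8FD/(πd³) = 1.1405·91.399 = 104.24 MPa
τ_max ≤ 145 MPa → acceptable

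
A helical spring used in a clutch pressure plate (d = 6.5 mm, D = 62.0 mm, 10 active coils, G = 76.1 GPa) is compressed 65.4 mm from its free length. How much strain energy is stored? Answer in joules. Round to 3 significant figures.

k = Gd⁴/(8D³N_a) = (76.1×10³)(6.5⁴)/(8·62.0³·10) = 7.1248 N/mm
U = ½kδ² = 0.5 × 7.1248 × 65.4² = 15237 N·mm = 15.237 J

15.2 J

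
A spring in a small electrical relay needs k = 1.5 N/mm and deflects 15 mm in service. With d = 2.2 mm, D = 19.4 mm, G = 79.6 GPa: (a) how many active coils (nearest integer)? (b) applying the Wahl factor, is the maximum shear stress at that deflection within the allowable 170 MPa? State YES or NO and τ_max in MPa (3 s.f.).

N_a = Gd⁴/(8D³k) = (79.6×10³)(2.2⁴)/(8·19.4³·1.5) = 21.28 → N_a = 21
Actual rate k = Gd⁴/(8D³·21) = 1.5202 N/mm
Working load F = kδ = 1.5202·15 = 22.802 N
C = 19.4/2.2 = 8.8182; K_W = (4C−1)/(4C−4)+0.615/C = 1.1657
τ_max = K_W·8FD/(πd³) = 1.1657·105.79 = 123.32 MPa
τ_max ≤ 170 MPa → acceptable

(a) 21 coils; (b) YES, τ_max = 123 MPa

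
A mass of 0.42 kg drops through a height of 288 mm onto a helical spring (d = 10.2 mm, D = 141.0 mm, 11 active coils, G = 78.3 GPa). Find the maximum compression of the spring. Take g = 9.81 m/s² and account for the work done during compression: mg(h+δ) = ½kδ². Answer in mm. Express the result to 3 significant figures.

27.5 mm

k = Gd⁴/(8D³N_a) = (78.3×10³)(10.2⁴)/(8·141.0³·11) = 3.4358 N/mm
W = mg = 0.42 × 9.81 = 4.1202 N
½kδ² − Wδ − Wh = 0 → δ = (W + √(W² + 2kWh))/k
δ = (4.1202 + √(16.976 + 8153.86))/3.4358 = (4.1202 + 90.393)/3.4358 = 27.509 mm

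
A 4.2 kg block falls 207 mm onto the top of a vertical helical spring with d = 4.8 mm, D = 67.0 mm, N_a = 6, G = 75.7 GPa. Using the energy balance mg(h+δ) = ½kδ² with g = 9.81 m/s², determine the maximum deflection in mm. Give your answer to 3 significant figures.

94.5 mm

k = Gd⁴/(8D³N_a) = (75.7×10³)(4.8⁴)/(8·67.0³·6) = 2.7835 N/mm
W = mg = 4.2 × 9.81 = 41.202 N
½kδ² − Wδ − Wh = 0 → δ = (W + √(W² + 2kWh))/k
δ = (41.202 + √(1697.6 + 47480.3))/2.7835 = (41.202 + 221.76)/2.7835 = 94.471 mm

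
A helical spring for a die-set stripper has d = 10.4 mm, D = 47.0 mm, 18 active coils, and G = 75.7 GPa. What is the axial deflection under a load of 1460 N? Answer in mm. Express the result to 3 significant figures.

k = Gd⁴/(8D³N_a) = (75.7×10³)(10.4⁴)/(8·47.0³·18) = 59.234 N/mm
δ = F/k = 1460 / 59.234 = 24.648 mm

24.6 mm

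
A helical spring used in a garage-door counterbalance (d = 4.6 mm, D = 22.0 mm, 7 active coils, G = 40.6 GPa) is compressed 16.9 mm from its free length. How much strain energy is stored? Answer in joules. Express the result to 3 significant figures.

k = Gd⁴/(8D³N_a) = (40.6×10³)(4.6⁴)/(8·22.0³·7) = 30.486 N/mm
U = ½kδ² = 0.5 × 30.486 × 16.9² = 4353.6 N·mm = 4.3536 J

4.35 J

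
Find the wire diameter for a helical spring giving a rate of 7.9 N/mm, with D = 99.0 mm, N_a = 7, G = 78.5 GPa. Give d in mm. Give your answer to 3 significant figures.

8.60 mm

d = (8D³N_a·k / G)^(1/4) = (8·99.0³·7·7.9 / (78.5×10³))^0.25
  = (5468.3)^0.25 = 8.5993 mm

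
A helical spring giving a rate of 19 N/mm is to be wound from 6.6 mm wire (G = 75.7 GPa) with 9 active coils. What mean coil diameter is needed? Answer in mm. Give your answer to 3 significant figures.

D = (Gd⁴/(8N_a·k))^(1/3) = (75.7×10³·6.6⁴/(8·9·19))^(1/3)
  = (104999)^(1/3) = 47.1768 mm

47.2 mm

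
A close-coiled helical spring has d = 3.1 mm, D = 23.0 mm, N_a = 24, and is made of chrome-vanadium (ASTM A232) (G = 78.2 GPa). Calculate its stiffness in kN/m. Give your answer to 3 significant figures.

3.09 kN/m

k = Gd⁴/(8D³N_a) = (78.2×10³ × 3.1⁴) / (8 × 23.0³ × 24)
  = 7.22193e+06 / 2.33606e+06 = 3.0915 N/mm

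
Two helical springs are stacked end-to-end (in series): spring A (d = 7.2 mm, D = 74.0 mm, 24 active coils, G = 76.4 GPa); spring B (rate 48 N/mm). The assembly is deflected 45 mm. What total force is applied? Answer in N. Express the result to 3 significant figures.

k_A = Gd⁴/(8D³N_a) = (76.4×10³)(7.2⁴)/(8·74.0³·24) = 2.6389 N/mm
Series: 1/k_eq = 1/2.6389 + 1/48 = 0.39978; k_eq = 2.5014 N/mm
F = k_eq·δ = 2.5014·45 = 112.56 N

113 N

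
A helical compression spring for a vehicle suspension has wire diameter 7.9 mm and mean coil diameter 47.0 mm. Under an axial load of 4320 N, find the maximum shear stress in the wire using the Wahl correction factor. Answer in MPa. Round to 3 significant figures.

1320 MPa

Spring index C = D/d = 47.0/7.9 = 5.9494
K_W = (4C−1)/(4C−4) + 0.615/C = 22.797/19.797 + 0.1034 = 1.2549
τ₀ = 8FD/(πd³) = 8·4320·47.0/(π·7.9³) = 1.62432e+06/1548.9 = 1048.7 MPa
τ_max = K·τ₀ = 1.2549 × 1048.7 = 1316 MPa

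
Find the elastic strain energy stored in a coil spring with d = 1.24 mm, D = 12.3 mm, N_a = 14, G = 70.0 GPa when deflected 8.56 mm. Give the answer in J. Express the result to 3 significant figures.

k = Gd⁴/(8D³N_a) = (70.0×10³)(1.24⁴)/(8·12.3³·14) = 0.79406 N/mm
U = ½kδ² = 0.5 × 0.79406 × 8.56² = 29.092 N·mm = 0.029092 J

0.0291 J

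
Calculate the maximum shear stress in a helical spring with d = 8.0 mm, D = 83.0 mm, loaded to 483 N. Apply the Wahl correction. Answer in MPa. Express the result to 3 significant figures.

227 MPa

Spring index C = D/d = 83.0/8.0 = 10.3750
K_W = (4C−1)/(4C−4) + 0.615/C = 40.500/37.500 + 0.0593 = 1.1393
τ₀ = 8FD/(πd³) = 8·483·83.0/(π·8.0³) = 320712/1608.5 = 199.39 MPa
τ_max = K·τ₀ = 1.1393 × 199.39 = 227.16 MPa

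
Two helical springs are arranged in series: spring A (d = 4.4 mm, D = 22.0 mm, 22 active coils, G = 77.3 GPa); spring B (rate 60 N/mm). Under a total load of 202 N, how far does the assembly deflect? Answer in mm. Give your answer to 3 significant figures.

16.4 mm

k_A = Gd⁴/(8D³N_a) = (77.3×10³)(4.4⁴)/(8·22.0³·22) = 15.46 N/mm
Series: 1/k_eq = 1/15.46 + 1/60 = 0.08135; k_eq = 12.293 N/mm
δ = F/k_eq = 202/12.293 = 16.433 mm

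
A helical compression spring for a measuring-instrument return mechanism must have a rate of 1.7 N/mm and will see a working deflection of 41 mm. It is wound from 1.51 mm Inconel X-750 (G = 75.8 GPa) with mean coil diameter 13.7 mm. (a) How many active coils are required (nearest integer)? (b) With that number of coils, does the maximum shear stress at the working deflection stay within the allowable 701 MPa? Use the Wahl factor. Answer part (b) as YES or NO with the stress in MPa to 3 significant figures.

(a) 11 coils; (b) NO, τ_max = 840 MPa

N_a = Gd⁴/(8D³k) = (75.8×10³)(1.51⁴)/(8·13.7³·1.7) = 11.27 → N_a = 11
Actual rate k = Gd⁴/(8D³·11) = 1.7415 N/mm
Working load F = kδ = 1.7415·41 = 71.403 N
C = 13.7/1.51 = 9.0728; K_W = (4C−1)/(4C−4)+0.615/C = 1.1607
τ_max = K_W·8FD/(πd³) = 1.1607·723.51 = 839.77 MPa
τ_max > 701 MPa → exceeds allowable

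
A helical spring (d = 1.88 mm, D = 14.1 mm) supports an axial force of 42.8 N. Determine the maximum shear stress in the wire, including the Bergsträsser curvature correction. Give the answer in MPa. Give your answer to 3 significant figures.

Spring index C = D/d = 14.1/1.88 = 7.5000
K_B = (4C+2)/(4C−3) = 32.000/27.000 = 1.1852
τ₀ = 8FD/(πd³) = 8·42.8·14.1/(π·1.88³) = 4827.84/20.875 = 231.28 MPa
τ_max = K·τ₀ = 1.1852 × 231.28 = 274.1 MPa

274 MPa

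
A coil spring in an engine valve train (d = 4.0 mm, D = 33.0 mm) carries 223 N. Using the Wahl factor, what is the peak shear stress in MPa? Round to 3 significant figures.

Spring index C = D/d = 33.0/4.0 = 8.2500
K_W = (4C−1)/(4C−4) + 0.615/C = 32.000/29.000 + 0.0745 = 1.1780
τ₀ = 8FD/(πd³) = 8·223·33.0/(π·4.0³) = 58872/201.06 = 292.81 MPa
τ_max = K·τ₀ = 1.1780 × 292.81 = 344.92 MPa

345 MPa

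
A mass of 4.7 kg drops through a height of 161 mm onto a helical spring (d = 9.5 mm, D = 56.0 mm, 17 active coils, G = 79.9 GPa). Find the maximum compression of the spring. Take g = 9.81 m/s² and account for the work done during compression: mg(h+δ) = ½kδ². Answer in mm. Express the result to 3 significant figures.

25.1 mm

k = Gd⁴/(8D³N_a) = (79.9×10³)(9.5⁴)/(8·56.0³·17) = 27.248 N/mm
W = mg = 4.7 × 9.81 = 46.107 N
½kδ² − Wδ − Wh = 0 → δ = (W + √(W² + 2kWh))/k
δ = (46.107 + √(2125.9 + 404540))/27.248 = (46.107 + 637.7)/27.248 = 25.096 mm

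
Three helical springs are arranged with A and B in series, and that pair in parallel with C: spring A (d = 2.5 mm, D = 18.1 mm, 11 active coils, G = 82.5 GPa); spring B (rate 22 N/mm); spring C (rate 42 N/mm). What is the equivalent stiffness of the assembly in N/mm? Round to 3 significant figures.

46.8 N/mm

k_A = Gd⁴/(8D³N_a) = (82.5×10³)(2.5⁴)/(8·18.1³·11) = 6.1758 N/mm
Springs A,B series: k_AB = 1/(1/6.1758+1/22) = 4.8222 N/mm; parallel with C: k_eq = 4.8222+42 = 46.822 N/mm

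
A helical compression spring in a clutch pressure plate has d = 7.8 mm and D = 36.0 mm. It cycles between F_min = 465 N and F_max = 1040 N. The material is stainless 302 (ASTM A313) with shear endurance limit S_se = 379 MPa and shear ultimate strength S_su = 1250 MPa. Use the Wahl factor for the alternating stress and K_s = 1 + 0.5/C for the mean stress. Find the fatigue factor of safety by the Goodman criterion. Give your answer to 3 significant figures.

3.07

C = D/d = 36.0/7.8 = 4.6154; K_W = (4C−1)/(4C−4)+0.615/C = 1.3407; K_s = 1+0.5/C = 1.1083
F_a = (F_max−F_min)/2 = 287.5 N; F_m = (F_max+F_min)/2 = 752.5 N
τ_a = K_W·8F_aD/(πd³) = 1.3407 × 55.539 = 74.461 MPa
τ_m = K_s·8F_mD/(πd³) = 1.1083 × 145.37 = 161.11 MPa
Goodman: 1/n_f = τ_a/S_se + τ_m/S_su = 74.461/379 + 161.11/1250 = 0.19647 + 0.12889 = 0.32536
n_f = 1/0.32536 = 3.074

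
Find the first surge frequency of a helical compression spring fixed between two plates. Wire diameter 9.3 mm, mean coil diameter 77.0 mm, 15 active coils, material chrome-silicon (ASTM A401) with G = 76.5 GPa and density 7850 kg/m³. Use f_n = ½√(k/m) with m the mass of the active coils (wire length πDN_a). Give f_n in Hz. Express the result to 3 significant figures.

k = Gd⁴/(8D³N_a) = (76.5×10³)(9.3⁴)/(8·77.0³·15) = 10.446 N/mm = 10446 N/m
Wire length L = πDN_a = π·77.0·15 = 3628.5 mm
m = ρ·(πd²/4)·L = 7850 × 67.929×10⁻⁶ m² × 3.6285 m = 1.9349 kg
f_n = ½√(k/m) = 0.5·√(10446/1.9349) = 0.5·√(5398.6) = 36.738 Hz

36.7 Hz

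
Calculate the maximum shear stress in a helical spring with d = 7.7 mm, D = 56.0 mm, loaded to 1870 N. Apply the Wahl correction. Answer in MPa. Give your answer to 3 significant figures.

703 MPa

Spring index C = D/d = 56.0/7.7 = 7.2727
K_W = (4C−1)/(4C−4) + 0.615/C = 28.091/25.091 + 0.0846 = 1.2041
τ₀ = 8FD/(πd³) = 8·1870·56.0/(π·7.7³) = 837760/1434.2 = 584.11 MPa
τ_max = K·τ₀ = 1.2041 × 584.11 = 703.35 MPa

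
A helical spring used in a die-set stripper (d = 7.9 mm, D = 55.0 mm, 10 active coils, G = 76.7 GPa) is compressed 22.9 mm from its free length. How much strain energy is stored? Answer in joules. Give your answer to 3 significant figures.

5.89 J

k = Gd⁴/(8D³N_a) = (76.7×10³)(7.9⁴)/(8·55.0³·10) = 22.445 N/mm
U = ½kδ² = 0.5 × 22.445 × 22.9² = 5885.3 N·mm = 5.8853 J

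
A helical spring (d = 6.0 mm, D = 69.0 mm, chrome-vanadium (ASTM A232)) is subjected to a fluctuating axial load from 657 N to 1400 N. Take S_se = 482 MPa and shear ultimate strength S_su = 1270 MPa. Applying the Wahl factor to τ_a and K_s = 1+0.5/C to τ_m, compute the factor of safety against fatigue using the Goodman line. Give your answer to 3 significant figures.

C = D/d = 69.0/6.0 = 11.5000; K_W = (4C−1)/(4C−4)+0.615/C = 1.1249; K_s = 1+0.5/C = 1.0435
F_a = (F_max−F_min)/2 = 371.5 N; F_m = (F_max+F_min)/2 = 1028.5 N
τ_a = K_W·8F_aD/(πd³) = 1.1249 × 302.2 = 339.95 MPa
τ_m = K_s·8F_mD/(πd³) = 1.0435 × 836.64 = 873.02 MPa
Goodman: 1/n_f = τ_a/S_se + τ_m/S_su = 339.95/482 + 873.02/1270 = 0.70528 + 0.68742 = 1.3927
n_f = 1/1.3927 = 0.718

0.718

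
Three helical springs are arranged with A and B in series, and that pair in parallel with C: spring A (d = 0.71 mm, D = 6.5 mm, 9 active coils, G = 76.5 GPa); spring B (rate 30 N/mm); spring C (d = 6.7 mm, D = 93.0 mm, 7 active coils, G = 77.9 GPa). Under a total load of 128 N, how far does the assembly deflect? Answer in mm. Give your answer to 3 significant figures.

k_A = Gd⁴/(8D³N_a) = (76.5×10³)(0.71⁴)/(8·6.5³·9) = 0.98316 N/mm
k_C = Gd⁴/(8D³N_a) = (77.9×10³)(6.7⁴)/(8·93.0³·7) = 3.485 N/mm
Springs A,B series: k_AB = 1/(1/0.98316+1/30) = 0.95196 N/mm; parallel with C: k_eq = 0.95196+3.485 = 4.4369 N/mm
δ = F/k_eq = 128/4.4369 = 28.849 mm

28.8 mm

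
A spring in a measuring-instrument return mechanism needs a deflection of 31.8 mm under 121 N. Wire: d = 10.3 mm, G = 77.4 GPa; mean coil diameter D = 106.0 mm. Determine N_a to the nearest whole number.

Required rate k = F/δ = 121/31.8 = 3.805 N/mm
N_a = Gd⁴/(8D³k) = (77.4×10³ × 10.3⁴)/(8 × 106.0³ × 3.805)
    = 8.71144e+08 / 3.62548e+07 = 24.03 → 24 coils

24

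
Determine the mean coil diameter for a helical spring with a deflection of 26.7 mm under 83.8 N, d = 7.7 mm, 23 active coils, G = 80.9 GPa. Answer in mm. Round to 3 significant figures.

79.0 mm

Required rate k = F/δ = 83.8/26.7 = 3.1386 N/mm
D = (Gd⁴/(8N_a·k))^(1/3) = (80.9×10³·7.7⁴/(8·23·3.1386))^(1/3)
  = (492449)^(1/3) = 78.9685 mm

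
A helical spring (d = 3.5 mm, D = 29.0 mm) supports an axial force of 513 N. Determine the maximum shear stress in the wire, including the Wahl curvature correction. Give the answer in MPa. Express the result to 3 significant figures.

1040 MPa

Spring index C = D/d = 29.0/3.5 = 8.2857
K_W = (4C−1)/(4C−4) + 0.615/C = 32.143/29.143 + 0.0742 = 1.1772
τ₀ = 8FD/(πd³) = 8·513·29.0/(π·3.5³) = 119016/134.7 = 883.59 MPa
τ_max = K·τ₀ = 1.1772 × 883.59 = 1040.1 MPa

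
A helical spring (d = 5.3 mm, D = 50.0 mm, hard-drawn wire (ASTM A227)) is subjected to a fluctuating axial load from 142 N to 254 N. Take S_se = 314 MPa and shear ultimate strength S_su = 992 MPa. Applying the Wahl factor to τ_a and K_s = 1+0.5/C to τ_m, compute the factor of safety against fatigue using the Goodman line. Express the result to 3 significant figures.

2.81

C = D/d = 50.0/5.3 = 9.4340; K_W = (4C−1)/(4C−4)+0.615/C = 1.1541; K_s = 1+0.5/C = 1.0530
F_a = (F_max−F_min)/2 = 56 N; F_m = (F_max+F_min)/2 = 198 N
τ_a = K_W·8F_aD/(πd³) = 1.1541 × 47.893 = 55.274 MPa
τ_m = K_s·8F_mD/(πd³) = 1.0530 × 169.34 = 178.31 MPa
Goodman: 1/n_f = τ_a/S_se + τ_m/S_su = 55.274/314 + 178.31/992 = 0.17603 + 0.17975 = 0.35578
n_f = 1/0.35578 = 2.811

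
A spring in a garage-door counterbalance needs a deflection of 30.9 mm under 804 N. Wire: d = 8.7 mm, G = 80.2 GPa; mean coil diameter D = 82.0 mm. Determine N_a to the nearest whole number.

Required rate k = F/δ = 804/30.9 = 26.019 N/mm
N_a = Gd⁴/(8D³k) = (80.2×10³ × 8.7⁴)/(8 × 82.0³ × 26.019)
    = 4.59464e+08 / 1.1477e+08 = 4.003 → 4 coils

4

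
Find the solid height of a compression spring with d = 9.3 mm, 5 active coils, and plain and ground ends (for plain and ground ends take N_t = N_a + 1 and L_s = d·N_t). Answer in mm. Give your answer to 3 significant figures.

plain and ground ends: N_t = N_a + 1 = 5 + 1 = 6
L_s = d·N_t = 9.3 × 6 = 55.8 mm

55.8 mm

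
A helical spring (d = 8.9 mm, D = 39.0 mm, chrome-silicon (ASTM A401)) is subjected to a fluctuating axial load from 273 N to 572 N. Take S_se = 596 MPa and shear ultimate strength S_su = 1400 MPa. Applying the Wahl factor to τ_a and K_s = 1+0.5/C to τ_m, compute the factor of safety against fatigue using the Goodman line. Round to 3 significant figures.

C = D/d = 39.0/8.9 = 4.3820; K_W = (4C−1)/(4C−4)+0.615/C = 1.3621; K_s = 1+0.5/C = 1.1141
F_a = (F_max−F_min)/2 = 149.5 N; F_m = (F_max+F_min)/2 = 422.5 N
τ_a = K_W·8F_aD/(πd³) = 1.3621 × 21.061 = 28.687 MPa
τ_m = K_s·8F_mD/(πd³) = 1.1141 × 59.52 = 66.311 MPa
Goodman: 1/n_f = τ_a/S_se + τ_m/S_su = 28.687/596 + 66.311/1400 = 0.04813 + 0.04737 = 0.095498
n_f = 1/0.095498 = 10.47

10.5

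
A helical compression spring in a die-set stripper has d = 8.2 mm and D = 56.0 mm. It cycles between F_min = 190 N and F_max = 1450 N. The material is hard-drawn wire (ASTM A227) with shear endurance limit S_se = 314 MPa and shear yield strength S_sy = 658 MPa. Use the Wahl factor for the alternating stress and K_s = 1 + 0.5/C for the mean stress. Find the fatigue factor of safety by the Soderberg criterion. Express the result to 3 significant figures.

1.02

C = D/d = 56.0/8.2 = 6.8293; K_W = (4C−1)/(4C−4)+0.615/C = 1.2187; K_s = 1+0.5/C = 1.0732
F_a = (F_max−F_min)/2 = 630 N; F_m = (F_max+F_min)/2 = 820 N
τ_a = K_W·8F_aD/(πd³) = 1.2187 × 162.94 = 198.58 MPa
τ_m = K_s·8F_mD/(πd³) = 1.0732 × 212.08 = 227.61 MPa
Soderberg: 1/n_f = τ_a/S_se + τ_m/S_sy = 198.58/314 + 227.61/658 = 0.63241 + 0.34591 = 0.97832
n_f = 1/0.97832 = 1.022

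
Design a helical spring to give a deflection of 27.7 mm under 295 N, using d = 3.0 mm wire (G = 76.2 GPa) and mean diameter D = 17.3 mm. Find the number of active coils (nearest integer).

14

Required rate k = F/δ = 295/27.7 = 10.65 N/mm
N_a = Gd⁴/(8D³k) = (76.2×10³ × 3.0⁴)/(8 × 17.3³ × 10.65)
    = 6.1722e+06 / 441134 = 13.99 → 14 coils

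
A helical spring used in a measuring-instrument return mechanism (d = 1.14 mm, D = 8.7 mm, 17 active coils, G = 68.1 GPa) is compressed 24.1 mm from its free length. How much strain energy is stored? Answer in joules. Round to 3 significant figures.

0.373 J

k = Gd⁴/(8D³N_a) = (68.1×10³)(1.14⁴)/(8·8.7³·17) = 1.2843 N/mm
U = ½kδ² = 0.5 × 1.2843 × 24.1² = 372.97 N·mm = 0.37297 J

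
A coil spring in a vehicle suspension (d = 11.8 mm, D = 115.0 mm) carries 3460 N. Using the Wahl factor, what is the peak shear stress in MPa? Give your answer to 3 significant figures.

708 MPa

Spring index C = D/d = 115.0/11.8 = 9.7458
K_W = (4C−1)/(4C−4) + 0.615/C = 37.983/34.983 + 0.0631 = 1.1489
τ₀ = 8FD/(πd³) = 8·3460·115.0/(π·11.8³) = 3.1832e+06/5161.7 = 616.69 MPa
τ_max = K·τ₀ = 1.1489 × 616.69 = 708.49 MPa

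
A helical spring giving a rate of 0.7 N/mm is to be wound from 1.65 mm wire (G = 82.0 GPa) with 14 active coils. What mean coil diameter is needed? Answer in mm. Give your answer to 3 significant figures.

D = (Gd⁴/(8N_a·k))^(1/3) = (82.0×10³·1.65⁴/(8·14·0.7))^(1/3)
  = (7752.35)^(1/3) = 19.7915 mm

19.8 mm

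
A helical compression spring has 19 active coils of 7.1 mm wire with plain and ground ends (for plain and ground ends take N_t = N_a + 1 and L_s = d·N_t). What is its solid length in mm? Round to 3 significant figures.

plain and ground ends: N_t = N_a + 1 = 19 + 1 = 20
L_s = d·N_t = 7.1 × 20 = 142 mm

142 mm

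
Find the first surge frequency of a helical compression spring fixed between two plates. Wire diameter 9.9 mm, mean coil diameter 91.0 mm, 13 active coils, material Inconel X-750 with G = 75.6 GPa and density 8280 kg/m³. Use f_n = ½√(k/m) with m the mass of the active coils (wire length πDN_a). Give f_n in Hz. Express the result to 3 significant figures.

31.3 Hz

k = Gd⁴/(8D³N_a) = (75.6×10³)(9.9⁴)/(8·91.0³·13) = 9.2663 N/mm = 9266.3 N/m
Wire length L = πDN_a = π·91.0·13 = 3716.5 mm
m = ρ·(πd²/4)·L = 8280 × 76.977×10⁻⁶ m² × 3.7165 m = 2.3688 kg
f_n = ½√(k/m) = 0.5·√(9266.3/2.3688) = 0.5·√(3911.8) = 31.272 Hz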